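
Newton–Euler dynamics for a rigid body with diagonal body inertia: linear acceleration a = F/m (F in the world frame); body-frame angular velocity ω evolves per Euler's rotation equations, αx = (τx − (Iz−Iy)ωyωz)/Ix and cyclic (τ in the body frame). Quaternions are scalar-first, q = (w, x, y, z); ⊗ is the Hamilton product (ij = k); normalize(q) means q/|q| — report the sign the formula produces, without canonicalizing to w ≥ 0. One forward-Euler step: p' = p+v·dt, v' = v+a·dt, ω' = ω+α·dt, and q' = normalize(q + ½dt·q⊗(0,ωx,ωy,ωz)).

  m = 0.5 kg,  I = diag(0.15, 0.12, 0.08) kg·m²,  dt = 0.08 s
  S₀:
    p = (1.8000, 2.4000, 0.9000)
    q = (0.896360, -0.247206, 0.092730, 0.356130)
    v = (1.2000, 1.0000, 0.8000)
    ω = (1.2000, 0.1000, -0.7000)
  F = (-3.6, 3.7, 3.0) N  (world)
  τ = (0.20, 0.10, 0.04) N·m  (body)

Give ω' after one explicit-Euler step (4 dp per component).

ω' = (1.3052, 0.2059, -0.6564)

ω×(Iω) gyroscopic = (0.0028, -0.0588, -0.0036)
(τ − ω×Iω)/I = (1.3147, 1.3233, 0.5450)
new body rate ω' = (1.3052, 0.2059, -0.6564)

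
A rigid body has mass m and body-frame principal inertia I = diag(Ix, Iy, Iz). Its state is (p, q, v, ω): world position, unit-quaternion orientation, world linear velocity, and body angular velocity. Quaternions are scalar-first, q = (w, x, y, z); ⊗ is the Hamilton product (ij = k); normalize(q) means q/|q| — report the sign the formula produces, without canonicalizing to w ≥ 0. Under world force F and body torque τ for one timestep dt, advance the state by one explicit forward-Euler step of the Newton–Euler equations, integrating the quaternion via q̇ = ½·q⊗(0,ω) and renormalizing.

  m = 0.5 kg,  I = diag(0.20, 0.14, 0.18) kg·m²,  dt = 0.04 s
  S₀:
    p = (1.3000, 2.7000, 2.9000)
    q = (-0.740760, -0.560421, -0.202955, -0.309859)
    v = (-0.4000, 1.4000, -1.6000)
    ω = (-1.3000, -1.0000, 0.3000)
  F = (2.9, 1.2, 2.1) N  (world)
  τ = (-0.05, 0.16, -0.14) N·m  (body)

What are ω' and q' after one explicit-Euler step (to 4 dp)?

ω' = (-1.3076, -0.9521, 0.2862)
q' = (-0.7571, -0.5483, -0.1766, -0.3082)

(τ − ω×Iω)/I = (-0.1900, 1.1986, -0.3444)
new body rate ω' = (-1.3076, -0.9521, 0.2862)
q⊗(0,ω) = (-0.8385446, 0.5922425, 1.3117030, 0.0743515)
updated quaternion q' = (-0.7571, -0.5483, -0.1766, -0.3082)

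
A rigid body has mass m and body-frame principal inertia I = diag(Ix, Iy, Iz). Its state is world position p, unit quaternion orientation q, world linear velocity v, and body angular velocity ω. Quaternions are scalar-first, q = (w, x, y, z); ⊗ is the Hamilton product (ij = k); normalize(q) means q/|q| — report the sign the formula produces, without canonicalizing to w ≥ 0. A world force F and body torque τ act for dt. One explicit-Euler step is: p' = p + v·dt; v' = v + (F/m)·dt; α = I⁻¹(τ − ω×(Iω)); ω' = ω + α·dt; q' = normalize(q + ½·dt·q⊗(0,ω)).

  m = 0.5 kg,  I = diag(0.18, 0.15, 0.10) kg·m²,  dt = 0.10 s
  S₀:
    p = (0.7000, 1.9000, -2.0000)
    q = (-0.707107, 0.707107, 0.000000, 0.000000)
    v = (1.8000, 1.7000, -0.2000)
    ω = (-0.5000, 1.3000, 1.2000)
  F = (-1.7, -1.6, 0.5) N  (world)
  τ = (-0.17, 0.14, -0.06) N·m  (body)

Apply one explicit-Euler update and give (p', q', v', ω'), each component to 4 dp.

p' = (0.8800, 2.0700, -2.0200)
q' = (-0.6865, 0.7217, -0.0880, 0.0035)
v' = (1.4600, 1.3800, -0.1000)
ω' = (-0.5511, 1.4253, 1.1205)

linear accel F/m = (-3.4000, -3.2000, 1.0000)
new position p' = (0.8800, 2.0700, -2.0200)
v + (F/m)dt = (1.4600, 1.3800, -0.1000)
angular accel α = (-0.5111, 1.2533, -0.7950)
ω + α·dt = (-0.5511, 1.4253, 1.1205)
q⊗(0,ω) = (0.3535535, 0.3535535, -1.7677675, 0.0707107)
q + ½dt·q⊗(0,ω), renormalized = (-0.6865, 0.7217, -0.0880, 0.0035)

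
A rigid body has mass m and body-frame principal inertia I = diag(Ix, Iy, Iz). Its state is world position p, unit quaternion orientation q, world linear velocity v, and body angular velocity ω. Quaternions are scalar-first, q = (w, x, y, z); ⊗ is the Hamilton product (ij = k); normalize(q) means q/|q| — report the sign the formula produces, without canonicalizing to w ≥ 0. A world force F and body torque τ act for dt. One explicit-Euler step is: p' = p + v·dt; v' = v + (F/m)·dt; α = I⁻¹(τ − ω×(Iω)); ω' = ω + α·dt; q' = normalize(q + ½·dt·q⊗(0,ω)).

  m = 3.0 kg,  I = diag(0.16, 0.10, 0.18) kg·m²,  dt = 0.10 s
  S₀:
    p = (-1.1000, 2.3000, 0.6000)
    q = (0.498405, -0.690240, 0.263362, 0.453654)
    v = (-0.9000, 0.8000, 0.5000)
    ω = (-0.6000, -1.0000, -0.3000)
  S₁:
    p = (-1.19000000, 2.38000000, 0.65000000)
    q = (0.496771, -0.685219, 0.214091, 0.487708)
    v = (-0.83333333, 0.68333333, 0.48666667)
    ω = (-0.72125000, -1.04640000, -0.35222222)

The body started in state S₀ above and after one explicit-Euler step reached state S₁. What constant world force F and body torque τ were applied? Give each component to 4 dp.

Δv = v₁−v₀ = (0.06666667, -0.11666667, -0.01333333)
applied force F = (2.0000, -3.5000, -0.4000)
Δω = ω₁−ω₀ = (-0.12125000, -0.04640000, -0.05222222)
I·α + gyro = (-0.1700, -0.0500, -0.1300)

F = (2.0000, -3.5000, -0.4000)
τ = (-0.1700, -0.0500, -0.1300)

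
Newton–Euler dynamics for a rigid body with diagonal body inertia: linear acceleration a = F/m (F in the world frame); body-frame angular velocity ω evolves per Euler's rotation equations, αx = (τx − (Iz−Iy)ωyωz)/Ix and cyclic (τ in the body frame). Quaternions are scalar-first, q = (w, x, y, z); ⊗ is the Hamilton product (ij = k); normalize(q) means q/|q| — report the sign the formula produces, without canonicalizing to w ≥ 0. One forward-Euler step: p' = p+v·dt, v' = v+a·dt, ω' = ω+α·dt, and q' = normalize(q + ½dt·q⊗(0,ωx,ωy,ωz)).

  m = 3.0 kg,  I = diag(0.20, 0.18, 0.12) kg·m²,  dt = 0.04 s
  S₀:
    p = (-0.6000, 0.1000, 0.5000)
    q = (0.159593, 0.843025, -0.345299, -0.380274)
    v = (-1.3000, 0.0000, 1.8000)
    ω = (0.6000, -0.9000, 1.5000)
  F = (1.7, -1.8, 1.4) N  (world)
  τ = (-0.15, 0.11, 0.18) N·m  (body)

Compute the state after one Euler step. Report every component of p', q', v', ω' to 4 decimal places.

gyro term ω×Iω = (0.0810, 0.0720, 0.0108)
angular accel α = (-1.1550, 0.2111, 1.4100)
new body rate ω' = (0.5538, -0.8916, 1.5564)
Hamilton product q⊗(0,ω) = (-0.2461731, -0.7644393, -1.6363356, -0.3121536)
q + ½dt·q⊗(0,ω), renormalized = (0.1546, 0.8272, -0.3778, -0.3863)
a = (0.5667, -0.6000, 0.4667)
p + v·dt = (-0.6520, 0.1000, 0.5720)
v + (F/m)dt = (-1.2773, -0.0240, 1.8187)

p' = (-0.6520, 0.1000, 0.5720)
q' = (0.1546, 0.8272, -0.3778, -0.3863)
v' = (-1.2773, -0.0240, 1.8187)
ω' = (0.5538, -0.8916, 1.5564)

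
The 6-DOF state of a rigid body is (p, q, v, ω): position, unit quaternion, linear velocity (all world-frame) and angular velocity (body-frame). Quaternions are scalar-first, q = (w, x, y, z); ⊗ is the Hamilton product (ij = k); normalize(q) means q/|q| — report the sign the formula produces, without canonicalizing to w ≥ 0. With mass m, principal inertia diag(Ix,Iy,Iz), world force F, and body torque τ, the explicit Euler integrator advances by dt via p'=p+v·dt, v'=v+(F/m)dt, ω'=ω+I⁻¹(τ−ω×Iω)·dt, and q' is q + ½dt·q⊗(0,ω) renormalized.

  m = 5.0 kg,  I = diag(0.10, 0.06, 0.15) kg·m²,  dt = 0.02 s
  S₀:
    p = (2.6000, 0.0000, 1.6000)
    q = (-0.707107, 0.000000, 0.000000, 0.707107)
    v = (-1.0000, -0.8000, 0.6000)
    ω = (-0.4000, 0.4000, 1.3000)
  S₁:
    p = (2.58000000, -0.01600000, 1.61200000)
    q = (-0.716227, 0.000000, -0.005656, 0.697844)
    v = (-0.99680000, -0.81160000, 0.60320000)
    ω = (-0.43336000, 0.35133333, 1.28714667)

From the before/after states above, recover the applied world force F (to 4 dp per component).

F = (0.8000, -2.9000, 0.8000)

Δv = v₁−v₀ = (0.00320000, -0.01160000, 0.00320000)
F = m·Δv/dt = (0.8000, -2.9000, 0.8000)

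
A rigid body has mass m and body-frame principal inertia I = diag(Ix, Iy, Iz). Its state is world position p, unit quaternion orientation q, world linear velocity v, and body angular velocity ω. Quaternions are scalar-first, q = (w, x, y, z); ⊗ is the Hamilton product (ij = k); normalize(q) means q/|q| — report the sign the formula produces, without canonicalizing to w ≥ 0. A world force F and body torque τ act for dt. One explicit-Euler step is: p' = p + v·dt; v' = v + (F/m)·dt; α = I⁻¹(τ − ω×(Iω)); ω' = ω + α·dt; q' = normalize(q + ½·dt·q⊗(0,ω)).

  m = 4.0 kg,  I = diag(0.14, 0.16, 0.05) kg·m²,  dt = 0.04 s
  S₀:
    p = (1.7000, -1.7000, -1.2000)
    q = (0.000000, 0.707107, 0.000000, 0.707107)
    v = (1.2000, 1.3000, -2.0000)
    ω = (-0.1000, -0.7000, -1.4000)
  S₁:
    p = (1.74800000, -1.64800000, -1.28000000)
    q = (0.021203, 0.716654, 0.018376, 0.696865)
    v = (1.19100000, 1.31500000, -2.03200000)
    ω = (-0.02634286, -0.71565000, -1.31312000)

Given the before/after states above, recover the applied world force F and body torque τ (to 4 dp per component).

F = (-0.9000, 1.5000, -3.2000)
τ = (0.1500, -0.0500, 0.1100)

Δv = v₁−v₀ = (-0.00900000, 0.01500000, -0.03200000)
applied force F = (-0.9000, 1.5000, -3.2000)
Δω = ω₁−ω₀ = (0.07365714, -0.01565000, 0.08688000)
applied torque τ = (0.1500, -0.0500, 0.1100)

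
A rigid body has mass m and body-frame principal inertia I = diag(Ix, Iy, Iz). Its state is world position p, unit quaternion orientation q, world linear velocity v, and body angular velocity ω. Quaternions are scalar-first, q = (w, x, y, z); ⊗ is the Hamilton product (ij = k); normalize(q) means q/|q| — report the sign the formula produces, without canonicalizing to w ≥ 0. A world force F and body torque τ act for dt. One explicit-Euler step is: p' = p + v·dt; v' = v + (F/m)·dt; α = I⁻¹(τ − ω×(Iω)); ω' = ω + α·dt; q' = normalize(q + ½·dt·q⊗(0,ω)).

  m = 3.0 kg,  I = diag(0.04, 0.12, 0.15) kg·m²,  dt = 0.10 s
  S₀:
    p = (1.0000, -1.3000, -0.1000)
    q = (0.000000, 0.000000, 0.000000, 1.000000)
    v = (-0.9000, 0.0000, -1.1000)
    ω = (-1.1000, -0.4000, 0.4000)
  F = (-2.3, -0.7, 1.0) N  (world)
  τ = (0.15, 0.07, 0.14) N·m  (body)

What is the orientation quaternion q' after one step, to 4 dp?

q⊗(0,ω) = (-0.4000000, 0.4000000, -1.1000000, 0.0000000)
updated quaternion q' = (-0.0200, 0.0200, -0.0549, 0.9981)

q' = (-0.0200, 0.0200, -0.0549, 0.9981)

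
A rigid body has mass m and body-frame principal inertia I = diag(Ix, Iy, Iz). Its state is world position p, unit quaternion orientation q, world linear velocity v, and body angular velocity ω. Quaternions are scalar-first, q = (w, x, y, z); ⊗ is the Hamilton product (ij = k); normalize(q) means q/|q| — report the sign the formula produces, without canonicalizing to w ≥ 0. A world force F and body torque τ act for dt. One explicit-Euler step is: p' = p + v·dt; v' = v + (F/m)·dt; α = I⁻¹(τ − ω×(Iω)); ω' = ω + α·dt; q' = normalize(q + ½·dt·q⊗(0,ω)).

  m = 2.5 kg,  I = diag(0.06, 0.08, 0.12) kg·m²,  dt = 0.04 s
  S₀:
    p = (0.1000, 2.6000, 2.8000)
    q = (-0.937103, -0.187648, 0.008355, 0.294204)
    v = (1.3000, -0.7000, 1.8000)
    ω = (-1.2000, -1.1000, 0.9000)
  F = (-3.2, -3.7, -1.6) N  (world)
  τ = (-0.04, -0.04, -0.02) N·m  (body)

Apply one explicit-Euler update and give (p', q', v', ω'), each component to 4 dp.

p' = (0.1520, 2.5720, 2.8720)
q' = (-0.9461, -0.1584, 0.0253, 0.2815)
v' = (1.2488, -0.7592, 1.7744)
ω' = (-1.2003, -1.1524, 0.8845)

linear accel F/m = (-1.2800, -1.4800, -0.6400)
p + v·dt = (0.1520, 2.5720, 2.8720)
new velocity v' = (1.2488, -0.7592, 1.7744)
ω×(Iω) gyroscopic = (-0.0396, 0.0648, 0.0264)
angular accel α = (-0.0067, -1.3100, -0.3867)
ω' = ω + α·dt = (-1.2003, -1.1524, 0.8845)
Hamilton product q⊗(0,ω) = (-0.4807707, 1.4556675, 0.8466517, -0.6269539)
q + ½dt·q⊗(0,ω), renormalized = (-0.9461, -0.1584, 0.0253, 0.2815)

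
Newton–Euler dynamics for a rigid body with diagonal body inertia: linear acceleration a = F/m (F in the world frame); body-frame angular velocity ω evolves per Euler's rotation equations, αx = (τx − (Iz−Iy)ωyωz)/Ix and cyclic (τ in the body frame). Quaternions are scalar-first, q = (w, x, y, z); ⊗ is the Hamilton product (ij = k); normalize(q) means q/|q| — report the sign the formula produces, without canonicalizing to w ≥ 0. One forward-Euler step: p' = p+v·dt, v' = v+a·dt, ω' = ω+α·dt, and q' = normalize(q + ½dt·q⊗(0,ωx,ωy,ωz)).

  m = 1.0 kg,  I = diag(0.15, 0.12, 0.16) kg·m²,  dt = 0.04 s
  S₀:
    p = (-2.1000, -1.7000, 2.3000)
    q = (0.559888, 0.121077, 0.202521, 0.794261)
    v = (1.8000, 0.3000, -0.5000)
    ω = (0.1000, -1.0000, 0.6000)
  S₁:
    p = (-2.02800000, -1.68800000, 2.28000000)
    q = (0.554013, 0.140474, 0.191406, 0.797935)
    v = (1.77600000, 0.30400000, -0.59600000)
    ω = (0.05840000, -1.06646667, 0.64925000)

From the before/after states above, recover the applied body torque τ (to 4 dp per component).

Δω = ω₁−ω₀ = (-0.04160000, -0.06646667, 0.04925000)
gyro term ω₀×Iω₀ = (-0.0240, -0.0006, 0.0030)
I·α + gyro = (-0.1800, -0.2000, 0.2000)

τ = (-0.1800, -0.2000, 0.2000)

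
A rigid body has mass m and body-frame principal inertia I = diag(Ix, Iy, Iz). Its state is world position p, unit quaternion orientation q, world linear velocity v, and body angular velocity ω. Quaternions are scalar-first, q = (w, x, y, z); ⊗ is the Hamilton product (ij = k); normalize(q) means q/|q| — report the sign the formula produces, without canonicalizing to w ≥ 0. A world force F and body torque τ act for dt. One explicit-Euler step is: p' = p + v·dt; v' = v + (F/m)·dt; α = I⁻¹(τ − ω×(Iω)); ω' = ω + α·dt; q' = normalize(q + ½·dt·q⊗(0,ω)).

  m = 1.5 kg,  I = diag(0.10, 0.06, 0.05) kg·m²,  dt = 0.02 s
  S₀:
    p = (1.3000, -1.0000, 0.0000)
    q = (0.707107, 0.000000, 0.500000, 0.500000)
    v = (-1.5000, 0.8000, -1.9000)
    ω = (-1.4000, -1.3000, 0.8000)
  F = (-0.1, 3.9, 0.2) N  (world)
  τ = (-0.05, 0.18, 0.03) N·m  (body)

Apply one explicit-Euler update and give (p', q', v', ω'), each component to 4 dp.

p' = (1.2700, -0.9840, -0.0380)
q' = (0.7095, 0.0006, 0.4837, 0.5125)
v' = (-1.5013, 0.8520, -1.8973)
ω' = (-1.4121, -1.2213, 0.8411)

α = I⁻¹(τ − ω×Iω) = (-0.6040, 3.9333, 2.0560)
ω' = ω + α·dt = (-1.4121, -1.2213, 0.8411)
q⊗(0,ω) = (0.2500000, 0.0600502, -1.6192391, 1.2656856)
q' = normalize(q + ½dt·q⊗(0,ω)) = (0.7095, 0.0006, 0.4837, 0.5125)
p' = p + v·dt = (1.2700, -0.9840, -0.0380)
v' = v + a·dt = (-1.5013, 0.8520, -1.8973)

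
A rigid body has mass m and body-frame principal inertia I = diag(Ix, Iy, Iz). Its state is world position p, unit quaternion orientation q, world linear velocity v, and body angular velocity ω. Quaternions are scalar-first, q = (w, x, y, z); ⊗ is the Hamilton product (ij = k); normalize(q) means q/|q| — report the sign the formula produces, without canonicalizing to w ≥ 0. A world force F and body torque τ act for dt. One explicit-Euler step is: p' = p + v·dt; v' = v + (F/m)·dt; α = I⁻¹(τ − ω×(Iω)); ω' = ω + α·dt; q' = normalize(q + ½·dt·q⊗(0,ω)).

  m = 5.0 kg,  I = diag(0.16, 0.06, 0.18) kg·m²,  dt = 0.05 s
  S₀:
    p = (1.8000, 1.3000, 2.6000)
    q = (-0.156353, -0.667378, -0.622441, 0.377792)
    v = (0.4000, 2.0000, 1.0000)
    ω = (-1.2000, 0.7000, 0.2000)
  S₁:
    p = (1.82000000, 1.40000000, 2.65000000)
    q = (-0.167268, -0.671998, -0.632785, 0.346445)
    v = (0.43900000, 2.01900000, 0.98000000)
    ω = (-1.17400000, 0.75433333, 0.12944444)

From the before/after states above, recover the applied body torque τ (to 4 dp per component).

τ = (0.1000, 0.0700, -0.1700)

ω₁ − ω₀ = (0.02600000, 0.05433333, -0.07055556)
I·α + gyro = (0.1000, 0.0700, -0.1700)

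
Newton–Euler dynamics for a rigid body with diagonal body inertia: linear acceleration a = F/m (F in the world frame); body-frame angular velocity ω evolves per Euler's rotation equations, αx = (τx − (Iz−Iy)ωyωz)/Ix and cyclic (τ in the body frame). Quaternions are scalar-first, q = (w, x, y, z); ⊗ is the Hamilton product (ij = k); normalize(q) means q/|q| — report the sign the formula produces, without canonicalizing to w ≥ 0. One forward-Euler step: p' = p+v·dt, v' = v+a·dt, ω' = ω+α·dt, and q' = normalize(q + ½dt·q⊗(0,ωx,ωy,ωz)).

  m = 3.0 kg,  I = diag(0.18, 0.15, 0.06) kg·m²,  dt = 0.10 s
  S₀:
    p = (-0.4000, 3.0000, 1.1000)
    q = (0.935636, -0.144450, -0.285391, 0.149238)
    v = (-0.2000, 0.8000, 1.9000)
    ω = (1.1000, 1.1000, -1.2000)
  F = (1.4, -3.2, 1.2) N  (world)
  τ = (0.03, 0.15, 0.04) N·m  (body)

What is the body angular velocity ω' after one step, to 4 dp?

gyro term ω×Iω = (0.1188, -0.1584, -0.0363)
α = I⁻¹(τ − ω×Iω) = (-0.4933, 2.0560, 1.2717)
ω' = ω + α·dt = (1.0507, 1.3056, -1.0728)

ω' = (1.0507, 1.3056, -1.0728)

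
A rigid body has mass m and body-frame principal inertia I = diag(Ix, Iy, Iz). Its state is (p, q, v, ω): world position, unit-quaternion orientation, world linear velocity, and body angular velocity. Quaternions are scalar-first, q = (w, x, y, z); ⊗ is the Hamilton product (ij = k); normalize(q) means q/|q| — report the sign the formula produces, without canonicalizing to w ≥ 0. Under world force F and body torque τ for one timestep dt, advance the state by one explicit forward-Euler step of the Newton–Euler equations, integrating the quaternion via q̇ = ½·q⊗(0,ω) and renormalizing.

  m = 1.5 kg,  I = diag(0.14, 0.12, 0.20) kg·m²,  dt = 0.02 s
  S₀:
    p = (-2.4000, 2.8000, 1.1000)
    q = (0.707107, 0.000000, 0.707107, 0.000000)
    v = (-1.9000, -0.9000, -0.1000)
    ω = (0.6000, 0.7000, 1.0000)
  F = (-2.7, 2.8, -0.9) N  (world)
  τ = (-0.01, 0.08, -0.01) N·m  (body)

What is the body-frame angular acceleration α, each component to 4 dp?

α = (-0.4714, 0.9667, -0.0080)

precession coupling ω×(Iω) = (0.0560, -0.0360, -0.0084)
α = I⁻¹(τ − ω×Iω) = (-0.4714, 0.9667, -0.0080)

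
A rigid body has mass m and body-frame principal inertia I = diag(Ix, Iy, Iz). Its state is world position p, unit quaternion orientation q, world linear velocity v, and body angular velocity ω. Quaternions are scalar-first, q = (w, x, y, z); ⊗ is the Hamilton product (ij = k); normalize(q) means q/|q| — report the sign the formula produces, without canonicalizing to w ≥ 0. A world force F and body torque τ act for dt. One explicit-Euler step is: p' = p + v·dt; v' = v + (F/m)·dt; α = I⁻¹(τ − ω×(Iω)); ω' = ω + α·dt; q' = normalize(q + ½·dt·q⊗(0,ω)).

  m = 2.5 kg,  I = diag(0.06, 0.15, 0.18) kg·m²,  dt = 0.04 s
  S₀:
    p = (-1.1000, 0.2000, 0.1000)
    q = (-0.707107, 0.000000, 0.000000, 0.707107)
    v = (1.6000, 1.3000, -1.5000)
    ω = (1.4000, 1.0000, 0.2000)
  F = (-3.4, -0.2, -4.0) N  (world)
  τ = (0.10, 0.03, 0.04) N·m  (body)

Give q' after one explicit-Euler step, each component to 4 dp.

q' = (-0.7095, -0.0339, 0.0057, 0.7039)

2q̇ = q⊗(0,ω) = (-0.1414214, -1.6970568, 0.2828428, -0.1414214)
q + ½dt·q⊗(0,ω), renormalized = (-0.7095, -0.0339, 0.0057, 0.7039)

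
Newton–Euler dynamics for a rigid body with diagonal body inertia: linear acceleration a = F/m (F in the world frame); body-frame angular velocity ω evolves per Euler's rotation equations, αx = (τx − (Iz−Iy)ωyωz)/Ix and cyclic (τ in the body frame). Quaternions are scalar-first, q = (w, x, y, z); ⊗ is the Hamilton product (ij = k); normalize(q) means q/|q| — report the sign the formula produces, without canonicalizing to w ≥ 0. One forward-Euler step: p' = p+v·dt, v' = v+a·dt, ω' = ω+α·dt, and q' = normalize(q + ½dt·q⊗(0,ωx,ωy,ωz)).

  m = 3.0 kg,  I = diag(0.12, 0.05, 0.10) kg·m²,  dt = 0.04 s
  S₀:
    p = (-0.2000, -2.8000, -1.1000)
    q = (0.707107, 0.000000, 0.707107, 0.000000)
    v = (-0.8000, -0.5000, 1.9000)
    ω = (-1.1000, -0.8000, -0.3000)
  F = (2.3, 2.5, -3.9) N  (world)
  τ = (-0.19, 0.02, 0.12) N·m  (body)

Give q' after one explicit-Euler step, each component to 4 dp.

q' = (0.7181, -0.0198, 0.6955, 0.0113)

Hamilton product q⊗(0,ω) = (0.5656856, -0.9899498, -0.5656856, 0.5656856)
updated quaternion q' = (0.7181, -0.0198, 0.6955, 0.0113)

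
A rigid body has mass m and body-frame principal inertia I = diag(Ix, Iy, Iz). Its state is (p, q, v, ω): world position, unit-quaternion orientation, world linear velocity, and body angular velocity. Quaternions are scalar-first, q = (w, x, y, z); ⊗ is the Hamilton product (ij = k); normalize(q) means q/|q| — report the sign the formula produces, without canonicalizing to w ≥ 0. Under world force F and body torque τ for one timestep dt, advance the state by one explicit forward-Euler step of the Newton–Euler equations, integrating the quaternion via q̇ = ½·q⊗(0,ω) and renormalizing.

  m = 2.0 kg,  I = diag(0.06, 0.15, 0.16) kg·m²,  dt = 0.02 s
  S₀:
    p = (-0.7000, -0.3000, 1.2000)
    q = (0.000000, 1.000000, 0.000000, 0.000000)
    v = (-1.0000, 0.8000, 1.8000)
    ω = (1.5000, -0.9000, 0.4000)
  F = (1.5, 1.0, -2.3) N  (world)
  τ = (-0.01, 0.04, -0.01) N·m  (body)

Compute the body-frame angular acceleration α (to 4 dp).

α = (-0.1067, 0.6667, 0.6969)

precession coupling ω×(Iω) = (-0.0036, -0.0600, -0.1215)
(τ − ω×Iω)/I = (-0.1067, 0.6667, 0.6969)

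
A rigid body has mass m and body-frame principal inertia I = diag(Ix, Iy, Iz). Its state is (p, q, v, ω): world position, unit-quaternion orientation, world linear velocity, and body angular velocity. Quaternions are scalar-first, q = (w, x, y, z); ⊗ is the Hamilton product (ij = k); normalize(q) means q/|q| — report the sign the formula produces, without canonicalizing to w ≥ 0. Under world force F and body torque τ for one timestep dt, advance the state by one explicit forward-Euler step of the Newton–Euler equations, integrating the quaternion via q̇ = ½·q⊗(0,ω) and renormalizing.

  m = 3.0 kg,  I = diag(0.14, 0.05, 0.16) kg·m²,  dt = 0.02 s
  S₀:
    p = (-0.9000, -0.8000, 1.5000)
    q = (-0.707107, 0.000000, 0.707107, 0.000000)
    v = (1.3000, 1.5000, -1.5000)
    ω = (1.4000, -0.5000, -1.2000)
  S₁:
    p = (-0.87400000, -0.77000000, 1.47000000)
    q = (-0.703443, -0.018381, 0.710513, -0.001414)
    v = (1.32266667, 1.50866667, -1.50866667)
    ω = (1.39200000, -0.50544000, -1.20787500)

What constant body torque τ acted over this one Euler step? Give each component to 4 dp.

Δω = ω₁−ω₀ = (-0.00800000, -0.00544000, -0.00787500)
applied torque τ = (0.0100, 0.0200, 0.0000)

τ = (0.0100, 0.0200, 0.0000)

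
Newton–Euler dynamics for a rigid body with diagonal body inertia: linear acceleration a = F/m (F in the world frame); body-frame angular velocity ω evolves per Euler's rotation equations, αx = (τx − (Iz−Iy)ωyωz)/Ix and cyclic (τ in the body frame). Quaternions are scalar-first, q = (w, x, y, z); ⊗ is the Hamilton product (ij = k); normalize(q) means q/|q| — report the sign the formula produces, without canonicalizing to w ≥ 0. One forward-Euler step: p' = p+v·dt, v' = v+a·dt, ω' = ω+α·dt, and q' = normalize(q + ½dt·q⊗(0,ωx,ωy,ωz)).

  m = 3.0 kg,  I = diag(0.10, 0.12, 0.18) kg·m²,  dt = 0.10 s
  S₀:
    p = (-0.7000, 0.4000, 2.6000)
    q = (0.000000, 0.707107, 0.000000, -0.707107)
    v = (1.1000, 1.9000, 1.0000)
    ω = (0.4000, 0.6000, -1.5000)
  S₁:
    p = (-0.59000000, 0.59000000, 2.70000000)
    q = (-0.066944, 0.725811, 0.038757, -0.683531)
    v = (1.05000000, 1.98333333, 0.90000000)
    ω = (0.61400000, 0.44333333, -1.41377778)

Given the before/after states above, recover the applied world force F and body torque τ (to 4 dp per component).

F = (-1.5000, 2.5000, -3.0000)
τ = (0.1600, -0.1400, 0.1600)

v₁ − v₀ = (-0.05000000, 0.08333333, -0.10000000)
F = m·Δv/dt = (-1.5000, 2.5000, -3.0000)
ω₁ − ω₀ = (0.21400000, -0.15666667, 0.08622222)
precession coupling = (-0.0540, 0.0480, 0.0048)
τ = I·(Δω/dt) + ω₀×(Iω₀) = (0.1600, -0.1400, 0.1600)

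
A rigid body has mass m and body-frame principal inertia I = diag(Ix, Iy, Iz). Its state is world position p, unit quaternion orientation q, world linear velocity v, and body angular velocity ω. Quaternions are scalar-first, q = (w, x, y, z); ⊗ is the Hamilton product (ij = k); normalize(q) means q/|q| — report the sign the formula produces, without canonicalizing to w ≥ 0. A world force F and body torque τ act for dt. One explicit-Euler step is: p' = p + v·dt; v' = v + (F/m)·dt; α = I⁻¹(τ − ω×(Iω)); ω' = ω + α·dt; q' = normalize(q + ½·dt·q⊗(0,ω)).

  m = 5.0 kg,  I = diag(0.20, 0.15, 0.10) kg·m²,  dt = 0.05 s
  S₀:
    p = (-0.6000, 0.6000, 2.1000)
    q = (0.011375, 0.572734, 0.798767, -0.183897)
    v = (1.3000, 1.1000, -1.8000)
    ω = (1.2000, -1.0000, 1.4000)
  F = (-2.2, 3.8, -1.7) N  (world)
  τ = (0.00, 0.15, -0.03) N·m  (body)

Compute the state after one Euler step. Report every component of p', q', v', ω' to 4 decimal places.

a = F/m = (-0.4400, 0.7600, -0.3400)
new position p' = (-0.5350, 0.6550, 2.0100)
v' = v + a·dt = (1.2780, 1.1380, -1.8170)
angular accel α = (-0.3500, -0.1200, -0.9000)
ω + α·dt = (1.1825, -1.0060, 1.3550)
2q̇ = q⊗(0,ω) = (0.3689420, 0.9480268, -1.0338790, -1.5153294)
q' = normalize(q + ½dt·q⊗(0,ω)) = (0.0206, 0.5956, 0.7719, -0.2215)

p' = (-0.5350, 0.6550, 2.0100)
q' = (0.0206, 0.5956, 0.7719, -0.2215)
v' = (1.2780, 1.1380, -1.8170)
ω' = (1.1825, -1.0060, 1.3550)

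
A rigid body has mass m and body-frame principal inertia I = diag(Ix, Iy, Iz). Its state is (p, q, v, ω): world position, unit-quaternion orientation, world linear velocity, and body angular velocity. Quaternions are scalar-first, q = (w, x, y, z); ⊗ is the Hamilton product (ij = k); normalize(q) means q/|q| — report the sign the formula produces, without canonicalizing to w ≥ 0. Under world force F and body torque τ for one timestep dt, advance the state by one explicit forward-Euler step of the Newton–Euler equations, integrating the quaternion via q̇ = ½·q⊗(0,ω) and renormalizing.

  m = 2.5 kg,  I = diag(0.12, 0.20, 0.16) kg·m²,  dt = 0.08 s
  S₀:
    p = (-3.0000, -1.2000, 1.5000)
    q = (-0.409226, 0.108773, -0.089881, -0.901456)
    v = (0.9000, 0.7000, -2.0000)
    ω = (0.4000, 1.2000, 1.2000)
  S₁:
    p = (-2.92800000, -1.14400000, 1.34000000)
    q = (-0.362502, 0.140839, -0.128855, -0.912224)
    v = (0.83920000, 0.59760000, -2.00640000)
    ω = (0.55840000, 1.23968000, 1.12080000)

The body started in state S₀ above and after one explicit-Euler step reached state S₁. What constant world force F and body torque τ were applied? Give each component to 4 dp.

F = (-1.9000, -3.2000, -0.2000)
τ = (0.1800, 0.0800, -0.1200)

Δv = v₁−v₀ = (-0.06080000, -0.10240000, -0.00640000)
m·(v₁−v₀)/dt = (-1.9000, -3.2000, -0.2000)
Δω = ω₁−ω₀ = (0.15840000, 0.03968000, -0.07920000)
precession coupling = (-0.0576, -0.0192, 0.0384)
τ = I·(Δω/dt) + ω₀×(Iω₀) = (0.1800, 0.0800, -0.1200)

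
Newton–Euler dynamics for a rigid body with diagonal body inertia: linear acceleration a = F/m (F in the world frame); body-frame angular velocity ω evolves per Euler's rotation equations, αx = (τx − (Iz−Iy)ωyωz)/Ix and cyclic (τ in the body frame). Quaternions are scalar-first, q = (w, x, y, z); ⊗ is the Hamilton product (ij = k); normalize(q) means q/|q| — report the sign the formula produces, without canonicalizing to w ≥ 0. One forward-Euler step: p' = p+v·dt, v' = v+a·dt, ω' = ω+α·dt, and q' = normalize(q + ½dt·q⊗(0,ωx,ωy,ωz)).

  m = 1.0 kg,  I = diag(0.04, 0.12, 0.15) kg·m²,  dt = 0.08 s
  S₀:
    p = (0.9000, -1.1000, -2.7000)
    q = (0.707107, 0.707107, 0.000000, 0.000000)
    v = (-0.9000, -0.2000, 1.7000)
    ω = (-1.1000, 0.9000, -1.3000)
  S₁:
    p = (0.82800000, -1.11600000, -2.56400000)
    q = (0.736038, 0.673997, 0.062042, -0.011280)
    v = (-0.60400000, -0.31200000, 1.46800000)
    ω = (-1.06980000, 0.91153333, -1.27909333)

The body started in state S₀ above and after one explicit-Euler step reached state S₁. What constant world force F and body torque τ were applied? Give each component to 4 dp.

velocity change Δv = (0.29600000, -0.11200000, -0.23200000)
applied force F = (3.7000, -1.4000, -2.9000)
ω₁ − ω₀ = (0.03020000, 0.01153333, 0.02090667)
τ = I·(Δω/dt) + ω₀×(Iω₀) = (-0.0200, -0.1400, -0.0400)

F = (3.7000, -1.4000, -2.9000)
τ = (-0.0200, -0.1400, -0.0400)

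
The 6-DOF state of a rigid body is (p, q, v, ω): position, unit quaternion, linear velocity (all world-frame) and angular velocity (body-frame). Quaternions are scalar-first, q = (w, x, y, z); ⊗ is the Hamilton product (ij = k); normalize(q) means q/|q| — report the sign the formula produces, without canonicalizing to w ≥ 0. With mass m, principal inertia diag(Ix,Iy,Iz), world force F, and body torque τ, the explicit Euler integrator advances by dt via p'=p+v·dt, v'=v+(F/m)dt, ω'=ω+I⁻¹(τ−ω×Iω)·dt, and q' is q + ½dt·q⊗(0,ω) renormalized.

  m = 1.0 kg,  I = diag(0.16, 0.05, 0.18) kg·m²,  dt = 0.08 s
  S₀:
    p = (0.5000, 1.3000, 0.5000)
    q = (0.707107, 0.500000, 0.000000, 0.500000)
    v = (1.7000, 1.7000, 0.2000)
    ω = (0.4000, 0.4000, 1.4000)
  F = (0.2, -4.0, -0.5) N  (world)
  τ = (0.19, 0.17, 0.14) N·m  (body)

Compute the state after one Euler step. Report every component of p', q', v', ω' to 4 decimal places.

p' = p + v·dt = (0.6360, 1.4360, 0.5160)
v + (F/m)dt = (1.7160, 1.3800, 0.1600)
angular accel α = (0.7325, 3.6240, 0.8756)
new body rate ω' = (0.4586, 0.6899, 1.4700)
q⊗(0,ω) = (-0.9000000, 0.0828428, -0.2171572, 1.1899498)
updated quaternion q' = (0.6699, 0.5024, -0.0087, 0.5466)

p' = (0.6360, 1.4360, 0.5160)
q' = (0.6699, 0.5024, -0.0087, 0.5466)
v' = (1.7160, 1.3800, 0.1600)
ω' = (0.4586, 0.6899, 1.4700)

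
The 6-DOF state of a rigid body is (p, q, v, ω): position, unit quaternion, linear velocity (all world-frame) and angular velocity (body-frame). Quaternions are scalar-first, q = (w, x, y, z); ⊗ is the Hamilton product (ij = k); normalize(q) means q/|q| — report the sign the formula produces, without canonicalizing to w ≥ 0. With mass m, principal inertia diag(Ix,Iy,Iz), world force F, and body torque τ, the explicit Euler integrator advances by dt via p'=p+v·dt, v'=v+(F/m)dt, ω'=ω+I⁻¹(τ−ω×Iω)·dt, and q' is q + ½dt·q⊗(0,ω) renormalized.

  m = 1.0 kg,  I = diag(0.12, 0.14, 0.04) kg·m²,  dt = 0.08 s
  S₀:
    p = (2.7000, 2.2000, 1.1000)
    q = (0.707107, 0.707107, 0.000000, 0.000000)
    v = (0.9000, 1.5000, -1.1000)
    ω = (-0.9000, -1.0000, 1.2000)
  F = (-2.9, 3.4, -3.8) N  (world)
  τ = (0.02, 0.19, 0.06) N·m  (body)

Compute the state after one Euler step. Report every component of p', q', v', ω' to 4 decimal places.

p' = (2.7720, 2.3200, 1.0120)
q' = (0.7307, 0.6799, -0.0621, 0.0056)
v' = (0.6680, 1.7720, -1.4040)
ω' = (-0.9667, -0.8421, 1.2840)

new position p' = (2.7720, 2.3200, 1.0120)
v + (F/m)dt = (0.6680, 1.7720, -1.4040)
precession coupling ω×(Iω) = (0.1200, -0.0864, 0.0180)
α = I⁻¹(τ − ω×Iω) = (-0.8333, 1.9743, 1.0500)
ω' = ω + α·dt = (-0.9667, -0.8421, 1.2840)
2q̇ = q⊗(0,ω) = (0.6363963, -0.6363963, -1.5556354, 0.1414214)
q + ½dt·q⊗(0,ω), renormalized = (0.7307, 0.6799, -0.0621, 0.0056)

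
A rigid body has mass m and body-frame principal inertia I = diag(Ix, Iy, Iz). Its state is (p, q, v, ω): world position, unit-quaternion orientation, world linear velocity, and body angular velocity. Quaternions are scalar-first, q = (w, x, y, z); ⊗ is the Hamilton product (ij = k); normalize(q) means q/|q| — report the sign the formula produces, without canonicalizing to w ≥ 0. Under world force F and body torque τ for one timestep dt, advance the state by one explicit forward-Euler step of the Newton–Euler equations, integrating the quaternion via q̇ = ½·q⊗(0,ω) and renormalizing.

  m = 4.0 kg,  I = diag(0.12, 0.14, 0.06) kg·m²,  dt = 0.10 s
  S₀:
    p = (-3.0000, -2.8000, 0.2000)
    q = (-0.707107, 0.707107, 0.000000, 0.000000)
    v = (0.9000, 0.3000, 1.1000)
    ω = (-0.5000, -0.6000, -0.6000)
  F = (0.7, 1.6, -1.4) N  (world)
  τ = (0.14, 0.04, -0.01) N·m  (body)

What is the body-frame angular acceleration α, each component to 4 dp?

ω×(Iω) gyroscopic = (-0.0288, 0.0180, 0.0060)
(τ − ω×Iω)/I = (1.4067, 0.1571, -0.2667)

α = (1.4067, 0.1571, -0.2667)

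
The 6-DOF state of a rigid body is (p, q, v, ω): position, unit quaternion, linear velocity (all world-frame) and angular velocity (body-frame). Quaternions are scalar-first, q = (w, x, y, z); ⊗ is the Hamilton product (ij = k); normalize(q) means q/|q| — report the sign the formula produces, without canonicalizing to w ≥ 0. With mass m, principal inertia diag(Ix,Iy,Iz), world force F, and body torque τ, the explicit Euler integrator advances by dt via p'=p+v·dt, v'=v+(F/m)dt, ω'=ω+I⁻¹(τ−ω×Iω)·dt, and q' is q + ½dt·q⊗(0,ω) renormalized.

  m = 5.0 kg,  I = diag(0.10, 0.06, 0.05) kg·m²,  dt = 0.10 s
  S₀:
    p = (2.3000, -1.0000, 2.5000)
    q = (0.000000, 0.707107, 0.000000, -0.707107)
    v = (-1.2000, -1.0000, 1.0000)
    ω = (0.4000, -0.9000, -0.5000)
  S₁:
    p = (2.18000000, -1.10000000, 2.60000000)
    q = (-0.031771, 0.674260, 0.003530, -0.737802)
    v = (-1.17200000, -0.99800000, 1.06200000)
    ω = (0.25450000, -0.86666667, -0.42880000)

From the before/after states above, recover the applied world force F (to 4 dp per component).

F = (1.4000, 0.1000, 3.1000)

velocity change Δv = (0.02800000, 0.00200000, 0.06200000)
applied force F = (1.4000, 0.1000, 3.1000)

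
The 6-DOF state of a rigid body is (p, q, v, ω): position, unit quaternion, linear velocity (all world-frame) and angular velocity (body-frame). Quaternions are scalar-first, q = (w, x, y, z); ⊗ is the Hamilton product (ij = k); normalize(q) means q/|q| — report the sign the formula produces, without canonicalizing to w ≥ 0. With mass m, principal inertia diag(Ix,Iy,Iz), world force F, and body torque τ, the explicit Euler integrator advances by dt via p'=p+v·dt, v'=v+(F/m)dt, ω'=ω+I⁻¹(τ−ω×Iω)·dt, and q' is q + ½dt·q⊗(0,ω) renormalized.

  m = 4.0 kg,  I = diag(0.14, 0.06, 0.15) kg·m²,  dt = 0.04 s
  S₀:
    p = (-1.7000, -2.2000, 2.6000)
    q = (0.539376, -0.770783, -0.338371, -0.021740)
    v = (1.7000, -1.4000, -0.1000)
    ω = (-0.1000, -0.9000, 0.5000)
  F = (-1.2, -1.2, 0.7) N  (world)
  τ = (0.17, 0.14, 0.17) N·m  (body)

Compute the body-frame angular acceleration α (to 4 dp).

α = (1.5036, 2.3250, 1.1813)

gyro term ω×Iω = (-0.0405, 0.0005, -0.0072)
angular accel α = (1.5036, 2.3250, 1.1813)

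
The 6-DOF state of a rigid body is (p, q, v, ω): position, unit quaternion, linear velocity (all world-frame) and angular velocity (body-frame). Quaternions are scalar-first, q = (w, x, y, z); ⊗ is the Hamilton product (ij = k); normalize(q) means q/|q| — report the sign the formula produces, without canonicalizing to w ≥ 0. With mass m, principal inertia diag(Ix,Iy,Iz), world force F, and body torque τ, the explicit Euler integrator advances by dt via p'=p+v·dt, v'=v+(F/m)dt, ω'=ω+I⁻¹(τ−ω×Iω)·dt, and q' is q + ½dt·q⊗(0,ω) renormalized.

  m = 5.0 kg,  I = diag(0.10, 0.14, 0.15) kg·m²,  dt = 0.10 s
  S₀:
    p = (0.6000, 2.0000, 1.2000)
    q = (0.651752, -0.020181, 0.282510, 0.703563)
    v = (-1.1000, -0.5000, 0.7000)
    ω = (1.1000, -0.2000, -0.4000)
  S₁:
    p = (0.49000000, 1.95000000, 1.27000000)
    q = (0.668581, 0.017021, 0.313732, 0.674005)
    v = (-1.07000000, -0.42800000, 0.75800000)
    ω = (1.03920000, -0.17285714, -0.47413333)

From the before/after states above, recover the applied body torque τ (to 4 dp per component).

τ = (-0.0600, 0.0600, -0.1200)

ω₁ − ω₀ = (-0.06080000, 0.02714286, -0.07413333)
applied torque τ = (-0.0600, 0.0600, -0.1200)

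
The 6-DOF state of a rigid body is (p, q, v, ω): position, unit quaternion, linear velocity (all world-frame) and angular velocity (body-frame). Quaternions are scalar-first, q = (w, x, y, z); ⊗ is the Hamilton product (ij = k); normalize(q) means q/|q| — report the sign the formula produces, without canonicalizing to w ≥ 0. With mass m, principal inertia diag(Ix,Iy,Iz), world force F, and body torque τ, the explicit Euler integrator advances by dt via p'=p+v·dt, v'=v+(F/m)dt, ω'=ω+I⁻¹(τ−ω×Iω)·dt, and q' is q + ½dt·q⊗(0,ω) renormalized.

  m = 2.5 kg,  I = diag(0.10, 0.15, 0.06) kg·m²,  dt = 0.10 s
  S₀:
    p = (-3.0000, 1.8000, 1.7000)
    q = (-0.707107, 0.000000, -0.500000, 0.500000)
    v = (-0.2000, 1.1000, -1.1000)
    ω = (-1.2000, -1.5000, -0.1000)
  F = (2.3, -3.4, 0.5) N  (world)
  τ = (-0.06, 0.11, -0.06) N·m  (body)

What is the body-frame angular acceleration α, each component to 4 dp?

α = (-0.4650, 0.7013, -2.5000)

gyro term ω×Iω = (-0.0135, 0.0048, 0.0900)
(τ − ω×Iω)/I = (-0.4650, 0.7013, -2.5000)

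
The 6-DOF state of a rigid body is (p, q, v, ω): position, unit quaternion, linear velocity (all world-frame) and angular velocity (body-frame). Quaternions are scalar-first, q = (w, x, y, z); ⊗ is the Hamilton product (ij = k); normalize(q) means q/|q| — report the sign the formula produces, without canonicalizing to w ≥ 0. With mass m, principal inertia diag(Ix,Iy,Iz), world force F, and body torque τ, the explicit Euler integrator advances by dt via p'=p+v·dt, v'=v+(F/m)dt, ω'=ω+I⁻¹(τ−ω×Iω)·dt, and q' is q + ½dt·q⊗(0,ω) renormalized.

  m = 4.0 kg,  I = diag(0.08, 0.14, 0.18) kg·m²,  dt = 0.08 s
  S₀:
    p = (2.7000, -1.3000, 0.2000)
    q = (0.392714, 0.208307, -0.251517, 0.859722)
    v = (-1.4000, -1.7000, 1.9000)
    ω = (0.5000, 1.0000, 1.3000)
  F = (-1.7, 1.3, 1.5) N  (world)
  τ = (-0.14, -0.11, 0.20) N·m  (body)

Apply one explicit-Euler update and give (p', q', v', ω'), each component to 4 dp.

p' = (2.5880, -1.4360, 0.3520)
q' = (0.3531, 0.1683, -0.2289, 0.8914)
v' = (-1.4340, -1.6740, 1.9300)
ω' = (0.3080, 0.9743, 1.3756)

p + v·dt = (2.5880, -1.4360, 0.3520)
v' = v + a·dt = (-1.4340, -1.6740, 1.9300)
ω×(Iω) gyroscopic = (0.0520, -0.0650, 0.0300)
angular accel α = (-2.4000, -0.3214, 0.9444)
ω' = ω + α·dt = (0.3080, 0.9743, 1.3756)
q⊗(0,ω) = (-0.9702751, -0.9903371, 0.5517759, 0.8445937)
q + ½dt·q⊗(0,ω), renormalized = (0.3531, 0.1683, -0.2289, 0.8914)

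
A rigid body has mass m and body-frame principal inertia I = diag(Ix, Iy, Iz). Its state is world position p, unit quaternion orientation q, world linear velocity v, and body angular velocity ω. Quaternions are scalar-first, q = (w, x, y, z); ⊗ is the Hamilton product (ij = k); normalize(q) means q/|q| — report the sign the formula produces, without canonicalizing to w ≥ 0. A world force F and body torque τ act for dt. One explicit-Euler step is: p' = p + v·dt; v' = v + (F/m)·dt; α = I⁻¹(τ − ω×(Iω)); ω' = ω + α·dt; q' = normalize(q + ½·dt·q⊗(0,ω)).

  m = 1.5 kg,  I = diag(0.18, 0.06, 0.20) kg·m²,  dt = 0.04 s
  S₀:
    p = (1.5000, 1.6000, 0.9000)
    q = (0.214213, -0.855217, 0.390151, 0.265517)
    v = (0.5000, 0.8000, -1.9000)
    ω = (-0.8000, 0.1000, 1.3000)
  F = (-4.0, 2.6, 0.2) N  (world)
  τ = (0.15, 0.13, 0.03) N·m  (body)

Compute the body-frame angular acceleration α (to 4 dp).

gyro term ω×Iω = (0.0182, 0.0208, 0.0096)
(τ − ω×Iω)/I = (0.7322, 1.8200, 0.1020)

α = (0.7322, 1.8200, 0.1020)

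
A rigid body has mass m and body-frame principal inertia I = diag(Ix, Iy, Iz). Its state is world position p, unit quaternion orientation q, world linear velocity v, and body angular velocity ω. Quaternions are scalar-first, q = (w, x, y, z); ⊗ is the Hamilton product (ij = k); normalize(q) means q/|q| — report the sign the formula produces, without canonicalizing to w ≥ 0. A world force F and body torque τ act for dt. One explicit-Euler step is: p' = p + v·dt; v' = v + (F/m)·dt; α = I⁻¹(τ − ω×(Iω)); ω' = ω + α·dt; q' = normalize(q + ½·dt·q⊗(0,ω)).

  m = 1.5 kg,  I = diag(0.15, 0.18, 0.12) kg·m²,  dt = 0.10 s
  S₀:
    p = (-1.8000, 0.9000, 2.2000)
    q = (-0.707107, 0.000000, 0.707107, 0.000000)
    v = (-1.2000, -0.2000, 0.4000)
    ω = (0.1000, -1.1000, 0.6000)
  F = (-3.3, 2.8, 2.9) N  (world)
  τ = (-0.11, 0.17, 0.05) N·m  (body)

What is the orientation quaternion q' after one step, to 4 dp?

2q̇ = q⊗(0,ω) = (0.7778177, 0.3535535, 0.7778177, -0.4949749)
q + ½dt·q⊗(0,ω), renormalized = (-0.6669, 0.0176, 0.7445, -0.0247)

q' = (-0.6669, 0.0176, 0.7445, -0.0247)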